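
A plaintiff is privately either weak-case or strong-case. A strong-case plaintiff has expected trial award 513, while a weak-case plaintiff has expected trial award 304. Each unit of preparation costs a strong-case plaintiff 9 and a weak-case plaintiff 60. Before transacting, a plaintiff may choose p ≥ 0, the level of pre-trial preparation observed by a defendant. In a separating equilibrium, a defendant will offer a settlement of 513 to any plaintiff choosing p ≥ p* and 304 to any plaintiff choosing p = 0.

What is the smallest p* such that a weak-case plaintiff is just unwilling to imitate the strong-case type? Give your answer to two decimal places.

A weak-case plaintiff choosing p = 0 receives 304.
Imitating at p* instead would pay 513 at cost 60·p*, netting 513 − 60·p*.
Indifference: 304 = 513 − 60·p*, so p* = (513 − 304) / 60 ≈ 3.48.
This is the weak-case type's binding incentive-compatibility constraint; any p ≥ 3.48 sustains separation on that side.

3.48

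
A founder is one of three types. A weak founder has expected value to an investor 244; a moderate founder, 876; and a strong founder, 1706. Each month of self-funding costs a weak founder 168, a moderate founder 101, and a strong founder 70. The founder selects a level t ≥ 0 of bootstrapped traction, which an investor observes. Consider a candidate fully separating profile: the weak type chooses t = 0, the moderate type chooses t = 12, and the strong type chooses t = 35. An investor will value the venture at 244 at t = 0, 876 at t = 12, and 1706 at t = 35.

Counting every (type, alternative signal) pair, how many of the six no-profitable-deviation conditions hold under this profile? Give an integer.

Moderate (own payoff 876 − 101×12 = -336): to t=0 gives 244 → profitable ✗; to t=35 gives 1706 − 101×35 = -1829 → no gain ✓.
Strong (own payoff 1706 − 70×35 = -744): to t=0 gives 244 → profitable ✗; to t=12 gives 876 − 70×12 = 36 → profitable ✗.
Weak (own payoff 244): to t=12 gives 876 − 168×12 = -1140 → no gain ✓; to t=35 gives 1706 − 168×35 = -4174 → no gain ✓.
3 of the 6 constraints hold; not an equilibrium.

3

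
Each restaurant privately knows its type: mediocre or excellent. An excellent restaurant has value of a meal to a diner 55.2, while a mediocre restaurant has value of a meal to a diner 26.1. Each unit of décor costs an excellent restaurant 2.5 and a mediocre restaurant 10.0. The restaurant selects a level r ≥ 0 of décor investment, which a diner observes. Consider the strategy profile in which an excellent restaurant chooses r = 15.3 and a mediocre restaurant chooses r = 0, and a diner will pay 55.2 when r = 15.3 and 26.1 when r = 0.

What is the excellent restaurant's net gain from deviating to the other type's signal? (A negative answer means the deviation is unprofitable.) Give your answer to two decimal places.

Playing r = 15.3 the excellent restaurant receives 55.2 − 2.5 × 15.3 = 16.95.
Deviating to r = 0 yields 26.1 instead.
Gain from deviating: 26.1 − 16.95 = 9.15.
The gain is positive, so the excellent type's incentive-compatibility constraint is violated — this profile is not a separating equilibrium.

9.15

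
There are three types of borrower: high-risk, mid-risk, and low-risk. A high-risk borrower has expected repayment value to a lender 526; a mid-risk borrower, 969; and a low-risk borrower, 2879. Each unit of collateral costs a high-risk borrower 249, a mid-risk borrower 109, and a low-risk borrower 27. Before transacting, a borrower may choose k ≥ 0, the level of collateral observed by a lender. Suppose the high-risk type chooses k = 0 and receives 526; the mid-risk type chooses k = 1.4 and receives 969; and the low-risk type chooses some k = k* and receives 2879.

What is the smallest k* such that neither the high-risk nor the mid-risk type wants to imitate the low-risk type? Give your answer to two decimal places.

Mid-risk type (on-path payoff 969 − 109×1.4 = 816.4) won't mimic when 816.4 ≥ 2879 − 109·k*, i.e. k* ≥ 18.92.
High-risk type (on-path payoff 526) won't mimic when 526 ≥ 2879 − 249·k*, i.e. k* ≥ 9.45.
Both must hold, so k* = max(9.45, 18.92) = 18.92. The mid-risk type's constraint binds.

18.92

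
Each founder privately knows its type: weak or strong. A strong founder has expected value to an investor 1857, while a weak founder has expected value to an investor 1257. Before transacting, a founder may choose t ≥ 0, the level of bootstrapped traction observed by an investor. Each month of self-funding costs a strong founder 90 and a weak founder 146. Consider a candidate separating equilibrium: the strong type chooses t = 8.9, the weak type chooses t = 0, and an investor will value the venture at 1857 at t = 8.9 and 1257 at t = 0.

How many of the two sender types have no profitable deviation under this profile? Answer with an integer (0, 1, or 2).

1

Weak type: stay at 0 → 1257; mimic → 1857 − 146 × 8.9 = 557.6. IC holds (1257 ≥ 557.6).
Strong type: signal → 1857 − 90 × 8.9 = 1056; deviate to 0 → 1257. IC fails (1056 < 1257).
1 of 2 constraints hold, so this profile is not an equilibrium.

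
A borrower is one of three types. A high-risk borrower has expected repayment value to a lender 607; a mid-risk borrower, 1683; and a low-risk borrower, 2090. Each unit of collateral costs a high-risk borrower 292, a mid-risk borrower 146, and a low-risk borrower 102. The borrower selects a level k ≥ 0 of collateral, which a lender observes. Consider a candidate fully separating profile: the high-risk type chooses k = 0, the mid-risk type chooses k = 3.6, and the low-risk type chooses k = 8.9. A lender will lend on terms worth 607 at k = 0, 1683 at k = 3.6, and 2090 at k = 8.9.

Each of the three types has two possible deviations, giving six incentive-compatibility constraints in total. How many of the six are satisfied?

High-risk (own payoff 607): to k=3.6 gives 1683 − 292×3.6 = 631.8 → profitable ✗; to k=8.9 gives 2090 − 292×8.9 = -508.8 → no gain ✓.
Mid-risk (own payoff 1683 − 146×3.6 = 1157.4): to k=0 gives 607 → no gain ✓; to k=8.9 gives 2090 − 146×8.9 = 790.6 → no gain ✓.
Low-risk (own payoff 2090 − 102×8.9 = 1182.2): to k=0 gives 607 → no gain ✓; to k=3.6 gives 1683 − 102×3.6 = 1315.8 → profitable ✗.
4 of the 6 constraints hold; not an equilibrium.

4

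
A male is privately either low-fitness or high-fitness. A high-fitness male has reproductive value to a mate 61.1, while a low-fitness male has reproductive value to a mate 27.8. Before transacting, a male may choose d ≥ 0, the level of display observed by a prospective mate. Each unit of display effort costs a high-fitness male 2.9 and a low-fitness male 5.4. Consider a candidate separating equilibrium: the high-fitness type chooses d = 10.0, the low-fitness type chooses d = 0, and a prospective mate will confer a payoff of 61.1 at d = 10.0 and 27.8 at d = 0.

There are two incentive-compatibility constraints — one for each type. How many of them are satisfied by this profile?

2

High-fitness type: signal → 61.1 − 2.9 × 10.0 = 32.1; deviate to 0 → 27.8. IC holds (32.1 ≥ 27.8).
Low-fitness type: stay at 0 → 27.8; mimic → 61.1 − 5.4 × 10.0 = 7.1. IC holds (27.8 ≥ 7.1).
2 of 2 constraints hold, so this is a separating equilibrium.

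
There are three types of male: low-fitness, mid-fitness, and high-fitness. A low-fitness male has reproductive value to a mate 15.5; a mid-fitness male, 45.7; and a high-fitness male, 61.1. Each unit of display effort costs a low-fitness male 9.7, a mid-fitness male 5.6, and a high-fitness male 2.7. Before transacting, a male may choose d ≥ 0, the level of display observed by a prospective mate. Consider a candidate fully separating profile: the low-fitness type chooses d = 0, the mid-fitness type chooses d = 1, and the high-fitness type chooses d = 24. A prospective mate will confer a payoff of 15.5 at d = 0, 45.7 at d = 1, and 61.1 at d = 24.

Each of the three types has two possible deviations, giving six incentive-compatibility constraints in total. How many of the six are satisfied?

Mid-fitness (own payoff 45.7 − 5.6×1 = 40.1): to d=0 gives 15.5 → no gain ✓; to d=24 gives 61.1 − 5.6×24 = -73.3 → no gain ✓.
High-fitness (own payoff 61.1 − 2.7×24 = -3.7): to d=0 gives 15.5 → profitable ✗; to d=1 gives 45.7 − 2.7×1 = 43 → profitable ✗.
Low-fitness (own payoff 15.5): to d=1 gives 45.7 − 9.7×1 = 36 → profitable ✗; to d=24 gives 61.1 − 9.7×24 = -171.7 → no gain ✓.
3 of the 6 constraints hold; not an equilibrium.

3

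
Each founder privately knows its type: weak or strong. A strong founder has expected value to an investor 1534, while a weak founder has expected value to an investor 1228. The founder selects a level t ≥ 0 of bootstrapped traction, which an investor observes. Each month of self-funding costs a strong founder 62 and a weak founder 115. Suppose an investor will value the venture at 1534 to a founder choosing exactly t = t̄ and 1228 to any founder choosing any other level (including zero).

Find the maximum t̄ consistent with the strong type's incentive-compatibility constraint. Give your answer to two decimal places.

4.94

Choosing t̄ yields the strong type 1534 − 62·t̄; choosing zero yields 1228.
The strong type is indifferent at 1534 − 62·t̄ = 1228, i.e. t̄ = (1534 − 1228) / 62 ≈ 4.94.
For any t̄ above 4.94 the strong type would rather pool at zero, so separation collapses.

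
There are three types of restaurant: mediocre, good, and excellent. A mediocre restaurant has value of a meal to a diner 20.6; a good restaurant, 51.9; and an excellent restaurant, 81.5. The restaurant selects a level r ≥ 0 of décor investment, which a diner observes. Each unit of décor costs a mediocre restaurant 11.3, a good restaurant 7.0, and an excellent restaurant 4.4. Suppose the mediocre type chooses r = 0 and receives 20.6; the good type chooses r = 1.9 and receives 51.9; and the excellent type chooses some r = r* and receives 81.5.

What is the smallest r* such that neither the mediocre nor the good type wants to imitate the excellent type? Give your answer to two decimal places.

Mediocre type (on-path payoff 20.6) won't mimic when 20.6 ≥ 81.5 − 11.3·r*, i.e. r* ≥ 5.39.
Good type (on-path payoff 51.9 − 7.0×1.9 = 38.6) won't mimic when 38.6 ≥ 81.5 − 7.0·r*, i.e. r* ≥ 6.13.
Both must hold, so r* = max(5.39, 6.13) = 6.13. The good type's constraint binds.

6.13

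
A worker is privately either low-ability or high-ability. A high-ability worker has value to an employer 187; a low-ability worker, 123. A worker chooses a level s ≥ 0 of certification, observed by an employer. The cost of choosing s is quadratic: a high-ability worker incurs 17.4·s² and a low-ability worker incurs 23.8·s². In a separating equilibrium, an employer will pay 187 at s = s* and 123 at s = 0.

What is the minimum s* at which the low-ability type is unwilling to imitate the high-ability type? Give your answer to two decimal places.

The low-ability type at s = 0 receives 123; imitating at s* yields 187 − 23.8·s*².
Indifference: 123 = 187 − 23.8·s*², so s*² = (187 − 123) / 23.8 ≈ 2.6891.
s* = √2.6891 ≈ 1.64.

1.64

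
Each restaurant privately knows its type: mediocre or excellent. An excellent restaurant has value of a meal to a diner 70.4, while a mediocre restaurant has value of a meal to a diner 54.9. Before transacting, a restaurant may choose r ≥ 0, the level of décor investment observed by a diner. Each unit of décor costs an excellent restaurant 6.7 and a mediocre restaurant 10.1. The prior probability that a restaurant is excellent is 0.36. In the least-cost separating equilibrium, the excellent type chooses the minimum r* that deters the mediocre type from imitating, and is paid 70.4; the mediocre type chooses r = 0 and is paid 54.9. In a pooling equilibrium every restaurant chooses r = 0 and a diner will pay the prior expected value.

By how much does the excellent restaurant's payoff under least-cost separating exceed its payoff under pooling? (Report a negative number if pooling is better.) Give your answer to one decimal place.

Least-cost separating signal: r* solves 54.9 = 70.4 − 10.1·r*, so r* = (70.4 − 54.9)/10.1 ≈ 1.5347.
Excellent type's separating payoff: 70.4 − 6.7 × r* = 70.4 − 6.7 × (70.4 − 54.9)/10.1 = 70.4 − 103.85/10.1 ≈ 60.118.
Pooling payoff: 0.36 × 70.4 + 0.64 × 54.9 = 60.48.
Difference: 60.118 − 60.48 = -0.362, i.e. -0.4 to one decimal place.
The excellent type would prefer the pooling outcome.

-0.4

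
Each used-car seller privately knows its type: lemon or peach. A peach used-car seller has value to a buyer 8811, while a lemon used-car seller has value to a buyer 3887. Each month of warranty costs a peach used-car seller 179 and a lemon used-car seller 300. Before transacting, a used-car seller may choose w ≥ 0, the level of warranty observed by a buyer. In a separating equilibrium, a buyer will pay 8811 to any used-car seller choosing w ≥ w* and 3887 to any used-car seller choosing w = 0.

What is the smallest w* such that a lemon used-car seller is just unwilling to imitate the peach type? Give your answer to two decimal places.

16.41

A lemon used-car seller choosing w = 0 receives 3887.
Imitating at w* instead would pay 8811 at cost 300·w*, netting 8811 − 300·w*.
Indifference: 3887 = 8811 − 300·w*, so w* = (8811 − 3887) / 300 ≈ 16.41.
This is the lemon type's binding incentive-compatibility constraint; any w ≥ 16.41 sustains separation on that side.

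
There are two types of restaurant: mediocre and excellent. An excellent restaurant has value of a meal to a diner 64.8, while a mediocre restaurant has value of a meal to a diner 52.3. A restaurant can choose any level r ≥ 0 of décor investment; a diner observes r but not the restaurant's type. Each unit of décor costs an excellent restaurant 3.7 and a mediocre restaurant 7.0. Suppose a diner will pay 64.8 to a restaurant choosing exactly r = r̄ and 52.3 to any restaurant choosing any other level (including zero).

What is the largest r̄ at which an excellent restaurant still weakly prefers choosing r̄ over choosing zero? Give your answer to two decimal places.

Choosing r̄ yields the excellent type 64.8 − 3.7·r̄; choosing zero yields 52.3.
The excellent type is indifferent at 64.8 − 3.7·r̄ = 52.3, i.e. r̄ = (64.8 − 52.3) / 3.7 ≈ 3.38.
For any r̄ above 3.38 the excellent type would rather pool at zero, so separation collapses.

3.38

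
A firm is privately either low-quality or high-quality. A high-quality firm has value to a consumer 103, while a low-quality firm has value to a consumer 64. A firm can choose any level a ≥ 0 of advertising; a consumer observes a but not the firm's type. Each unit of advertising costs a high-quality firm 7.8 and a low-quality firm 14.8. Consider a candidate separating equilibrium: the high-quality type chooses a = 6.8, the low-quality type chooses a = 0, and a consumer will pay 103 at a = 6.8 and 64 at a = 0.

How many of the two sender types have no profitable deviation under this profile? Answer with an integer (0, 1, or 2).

1

Low-quality type: stay at 0 → 64; mimic → 103 − 14.8 × 6.8 = 2.36. IC holds (64 ≥ 2.36).
High-quality type: signal → 103 − 7.8 × 6.8 = 49.96; deviate to 0 → 64. IC fails (49.96 < 64).
1 of 2 constraints hold, so this profile is not an equilibrium.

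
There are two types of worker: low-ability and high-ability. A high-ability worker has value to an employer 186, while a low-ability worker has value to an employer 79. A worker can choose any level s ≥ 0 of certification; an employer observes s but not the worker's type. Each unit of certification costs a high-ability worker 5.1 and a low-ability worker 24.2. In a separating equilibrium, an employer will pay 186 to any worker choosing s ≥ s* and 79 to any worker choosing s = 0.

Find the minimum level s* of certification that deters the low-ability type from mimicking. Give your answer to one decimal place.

A low-ability worker choosing s = 0 receives 79.
Imitating at s* instead would pay 186 at cost 24.2·s*, netting 186 − 24.2·s*.
Indifference: 79 = 186 − 24.2·s*, so s* = (186 − 79) / 24.2 ≈ 4.4.
At s* the low-ability type's incentive constraint just binds; the high-ability type strictly prefers s* since its per-unit cost is lower.

4.4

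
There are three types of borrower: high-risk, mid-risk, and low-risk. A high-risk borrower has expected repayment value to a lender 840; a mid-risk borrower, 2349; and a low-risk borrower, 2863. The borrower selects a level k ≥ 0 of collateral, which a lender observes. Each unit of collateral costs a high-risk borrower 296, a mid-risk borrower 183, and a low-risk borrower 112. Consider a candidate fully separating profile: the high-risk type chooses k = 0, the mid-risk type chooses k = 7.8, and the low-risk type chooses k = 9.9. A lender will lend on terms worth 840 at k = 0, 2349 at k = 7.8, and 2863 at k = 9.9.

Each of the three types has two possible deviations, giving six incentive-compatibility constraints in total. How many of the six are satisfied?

Mid-risk (own payoff 2349 − 183×7.8 = 921.6): to k=0 gives 840 → no gain ✓; to k=9.9 gives 2863 − 183×9.9 = 1051.3 → profitable ✗.
Low-risk (own payoff 2863 − 112×9.9 = 1754.2): to k=0 gives 840 → no gain ✓; to k=7.8 gives 2349 − 112×7.8 = 1475.4 → no gain ✓.
High-risk (own payoff 840): to k=7.8 gives 2349 − 296×7.8 = 40.2 → no gain ✓; to k=9.9 gives 2863 − 296×9.9 = -67.4 → no gain ✓.
5 of the 6 constraints hold; not an equilibrium.

5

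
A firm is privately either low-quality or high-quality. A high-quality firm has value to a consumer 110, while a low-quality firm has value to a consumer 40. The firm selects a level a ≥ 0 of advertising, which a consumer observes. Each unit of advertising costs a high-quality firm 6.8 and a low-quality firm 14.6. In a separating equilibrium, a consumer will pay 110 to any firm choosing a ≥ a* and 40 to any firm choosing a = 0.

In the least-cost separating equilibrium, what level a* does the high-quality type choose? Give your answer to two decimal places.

4.79

A low-quality firm choosing a = 0 receives 40.
Imitating at a* instead would pay 110 at cost 14.6·a*, netting 110 − 14.6·a*.
Indifference: 40 = 110 − 14.6·a*, so a* = (110 − 40) / 14.6 ≈ 4.79.
At a* the low-quality type's incentive constraint just binds; the high-quality type strictly prefers a* since its per-unit cost is lower.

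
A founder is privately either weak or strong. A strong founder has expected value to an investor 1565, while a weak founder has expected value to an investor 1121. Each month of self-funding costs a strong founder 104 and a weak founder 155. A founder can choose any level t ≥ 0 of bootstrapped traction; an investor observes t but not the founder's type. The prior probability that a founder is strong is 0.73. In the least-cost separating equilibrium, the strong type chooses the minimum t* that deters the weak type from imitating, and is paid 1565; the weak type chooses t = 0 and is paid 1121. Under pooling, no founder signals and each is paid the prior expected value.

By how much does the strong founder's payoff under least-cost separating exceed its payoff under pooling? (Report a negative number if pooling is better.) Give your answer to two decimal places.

-178.03

Least-cost separating signal: t* solves 1121 = 1565 − 155·t*, so t* = (1565 − 1121)/155 ≈ 2.8645.
Strong type's separating payoff: 1565 − 104 × t* = 1565 − 104 × (1565 − 1121)/155 = 1565 − 46176/155 ≈ 1267.0903.
Pooling payoff: 0.73 × 1565 + 0.27 × 1121 = 1445.12.
Difference: 1267.0903 − 1445.12 = -178.0297, i.e. -178.03 to two decimal places.
The strong type would prefer the pooling outcome.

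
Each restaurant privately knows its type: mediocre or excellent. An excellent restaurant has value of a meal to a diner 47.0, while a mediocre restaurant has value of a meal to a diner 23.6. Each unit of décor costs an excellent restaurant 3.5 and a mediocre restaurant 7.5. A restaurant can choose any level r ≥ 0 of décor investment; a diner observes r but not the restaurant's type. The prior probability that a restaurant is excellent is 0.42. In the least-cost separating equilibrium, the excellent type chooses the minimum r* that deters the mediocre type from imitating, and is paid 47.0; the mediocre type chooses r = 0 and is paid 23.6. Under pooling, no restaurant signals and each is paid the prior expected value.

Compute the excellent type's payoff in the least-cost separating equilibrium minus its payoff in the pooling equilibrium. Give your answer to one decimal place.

2.7

Least-cost separating signal: r* solves 23.6 = 47.0 − 7.5·r*, so r* = (47.0 − 23.6)/7.5 = 3.12.
Excellent type's separating payoff: 47.0 − 3.5 × r* = 47.0 − 3.5 × (47.0 − 23.6)/7.5 = 47.0 − 81.9/7.5 = 36.08.
Pooling payoff: 0.42 × 47.0 + 0.58 × 23.6 = 33.428.
Difference: 36.08 − 33.428 = 2.652, i.e. 2.7 to one decimal place.
The excellent type prefers to separate.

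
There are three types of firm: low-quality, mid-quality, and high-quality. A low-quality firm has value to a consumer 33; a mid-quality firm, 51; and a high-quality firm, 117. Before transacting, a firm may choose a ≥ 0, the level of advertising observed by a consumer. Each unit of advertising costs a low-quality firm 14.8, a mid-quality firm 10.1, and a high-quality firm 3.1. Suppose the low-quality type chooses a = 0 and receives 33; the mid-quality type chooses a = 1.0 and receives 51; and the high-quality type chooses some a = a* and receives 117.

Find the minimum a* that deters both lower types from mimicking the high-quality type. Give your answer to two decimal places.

7.53

Low-quality type (on-path payoff 33) won't mimic when 33 ≥ 117 − 14.8·a*, i.e. a* ≥ 5.68.
Mid-quality type (on-path payoff 51 − 10.1×1.0 = 40.9) won't mimic when 40.9 ≥ 117 − 10.1·a*, i.e. a* ≥ 7.53.
Both must hold, so a* = max(5.68, 7.53) = 7.53. The mid-quality type's constraint binds.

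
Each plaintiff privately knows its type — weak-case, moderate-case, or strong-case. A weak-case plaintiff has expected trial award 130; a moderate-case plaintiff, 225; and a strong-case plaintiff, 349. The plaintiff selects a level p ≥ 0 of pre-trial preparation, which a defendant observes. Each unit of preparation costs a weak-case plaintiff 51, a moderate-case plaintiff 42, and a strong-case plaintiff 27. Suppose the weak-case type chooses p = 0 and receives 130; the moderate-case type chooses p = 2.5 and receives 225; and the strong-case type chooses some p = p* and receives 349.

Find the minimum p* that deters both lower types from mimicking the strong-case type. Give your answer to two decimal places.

5.45

Weak-case type (on-path payoff 130) won't mimic when 130 ≥ 349 − 51·p*, i.e. p* ≥ 4.29.
Moderate-case type (on-path payoff 225 − 42×2.5 = 120) won't mimic when 120 ≥ 349 − 42·p*, i.e. p* ≥ 5.45.
Both must hold, so p* = max(4.29, 5.45) = 5.45. The moderate-case type's constraint binds.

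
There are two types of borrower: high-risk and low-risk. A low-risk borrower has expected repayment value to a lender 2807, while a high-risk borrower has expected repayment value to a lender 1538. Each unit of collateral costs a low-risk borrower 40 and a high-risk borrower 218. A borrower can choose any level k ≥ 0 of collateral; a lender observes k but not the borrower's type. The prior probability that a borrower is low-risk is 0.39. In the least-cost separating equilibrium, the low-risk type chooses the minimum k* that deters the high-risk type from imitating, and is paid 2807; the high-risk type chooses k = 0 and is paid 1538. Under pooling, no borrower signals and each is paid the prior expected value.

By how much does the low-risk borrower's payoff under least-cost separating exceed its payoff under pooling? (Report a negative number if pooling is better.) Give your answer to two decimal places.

Least-cost separating signal: k* solves 1538 = 2807 − 218·k*, so k* = (2807 − 1538)/218 ≈ 5.8211.
Low-risk type's separating payoff: 2807 − 40 × k* = 2807 − 40 × (2807 − 1538)/218 = 2807 − 50760/218 ≈ 2574.1560.
Pooling payoff: 0.39 × 2807 + 0.61 × 1538 = 2032.91.
Difference: 2574.1560 − 2032.91 = 541.246, i.e. 541.25 to two decimal places.
The low-risk type prefers to separate.

541.25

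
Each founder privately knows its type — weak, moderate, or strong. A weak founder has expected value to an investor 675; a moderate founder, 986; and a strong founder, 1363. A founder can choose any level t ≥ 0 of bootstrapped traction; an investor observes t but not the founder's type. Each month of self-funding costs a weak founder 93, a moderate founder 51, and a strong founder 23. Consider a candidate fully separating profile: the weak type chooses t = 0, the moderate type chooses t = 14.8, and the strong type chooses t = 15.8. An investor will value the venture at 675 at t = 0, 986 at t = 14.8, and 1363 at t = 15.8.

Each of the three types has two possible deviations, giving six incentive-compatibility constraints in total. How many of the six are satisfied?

Strong (own payoff 1363 − 23×15.8 = 999.6): to t=0 gives 675 → no gain ✓; to t=14.8 gives 986 − 23×14.8 = 645.6 → no gain ✓.
Weak (own payoff 675): to t=14.8 gives 986 − 93×14.8 = -390.4 → no gain ✓; to t=15.8 gives 1363 − 93×15.8 = -106.4 → no gain ✓.
Moderate (own payoff 986 − 51×14.8 = 231.2): to t=0 gives 675 → profitable ✗; to t=15.8 gives 1363 − 51×15.8 = 557.2 → profitable ✗.
4 of the 6 constraints hold; not an equilibrium.

4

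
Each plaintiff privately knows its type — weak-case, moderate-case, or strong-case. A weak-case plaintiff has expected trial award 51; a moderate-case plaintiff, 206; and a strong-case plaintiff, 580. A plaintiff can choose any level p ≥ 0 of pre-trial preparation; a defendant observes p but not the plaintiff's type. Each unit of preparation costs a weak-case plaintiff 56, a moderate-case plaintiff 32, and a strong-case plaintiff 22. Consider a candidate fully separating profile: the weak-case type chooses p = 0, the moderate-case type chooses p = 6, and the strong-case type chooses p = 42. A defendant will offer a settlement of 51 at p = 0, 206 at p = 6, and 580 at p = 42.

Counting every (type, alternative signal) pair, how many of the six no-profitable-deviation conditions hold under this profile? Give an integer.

3

Weak-case (own payoff 51): to p=6 gives 206 − 56×6 = -130 → no gain ✓; to p=42 gives 580 − 56×42 = -1772 → no gain ✓.
Strong-case (own payoff 580 − 22×42 = -344): to p=0 gives 51 → profitable ✗; to p=6 gives 206 − 22×6 = 74 → profitable ✗.
Moderate-case (own payoff 206 − 32×6 = 14): to p=0 gives 51 → profitable ✗; to p=42 gives 580 − 32×42 = -764 → no gain ✓.
3 of the 6 constraints hold; not an equilibrium.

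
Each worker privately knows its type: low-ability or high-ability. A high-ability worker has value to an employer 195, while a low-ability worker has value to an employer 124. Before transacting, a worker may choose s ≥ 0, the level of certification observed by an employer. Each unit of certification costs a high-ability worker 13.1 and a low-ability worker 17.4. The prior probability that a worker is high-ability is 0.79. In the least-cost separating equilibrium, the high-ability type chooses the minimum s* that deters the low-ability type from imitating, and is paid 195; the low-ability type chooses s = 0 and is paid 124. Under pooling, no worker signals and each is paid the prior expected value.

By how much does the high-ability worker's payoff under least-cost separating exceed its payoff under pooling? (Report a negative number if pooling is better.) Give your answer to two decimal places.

Least-cost separating signal: s* solves 124 = 195 − 17.4·s*, so s* = (195 − 124)/17.4 ≈ 4.0805.
High-ability type's separating payoff: 195 − 13.1 × s* = 195 − 13.1 × (195 − 124)/17.4 = 195 − 930.1/17.4 ≈ 141.5460.
Pooling payoff: 0.79 × 195 + 0.21 × 124 = 180.09.
Difference: 141.5460 − 180.09 = -38.544, i.e. -38.54 to two decimal places.
The high-ability type would prefer the pooling outcome.

-38.54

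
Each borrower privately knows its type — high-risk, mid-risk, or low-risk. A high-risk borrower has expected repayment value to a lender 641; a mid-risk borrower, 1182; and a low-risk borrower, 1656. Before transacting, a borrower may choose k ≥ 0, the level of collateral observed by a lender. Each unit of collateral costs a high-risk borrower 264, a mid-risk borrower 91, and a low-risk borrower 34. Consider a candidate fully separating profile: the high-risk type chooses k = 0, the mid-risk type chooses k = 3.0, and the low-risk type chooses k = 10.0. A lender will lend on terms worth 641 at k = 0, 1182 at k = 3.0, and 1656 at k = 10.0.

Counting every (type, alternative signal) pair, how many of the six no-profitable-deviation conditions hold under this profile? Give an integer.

Mid-risk (own payoff 1182 − 91×3.0 = 909): to k=0 gives 641 → no gain ✓; to k=10.0 gives 1656 − 91×10.0 = 746 → no gain ✓.
Low-risk (own payoff 1656 − 34×10.0 = 1316): to k=0 gives 641 → no gain ✓; to k=3.0 gives 1182 − 34×3.0 = 1080 → no gain ✓.
High-risk (own payoff 641): to k=3.0 gives 1182 − 264×3.0 = 390 → no gain ✓; to k=10.0 gives 1656 − 264×10.0 = -984 → no gain ✓.
6 of the 6 constraints hold; this profile is a separating equilibrium.

6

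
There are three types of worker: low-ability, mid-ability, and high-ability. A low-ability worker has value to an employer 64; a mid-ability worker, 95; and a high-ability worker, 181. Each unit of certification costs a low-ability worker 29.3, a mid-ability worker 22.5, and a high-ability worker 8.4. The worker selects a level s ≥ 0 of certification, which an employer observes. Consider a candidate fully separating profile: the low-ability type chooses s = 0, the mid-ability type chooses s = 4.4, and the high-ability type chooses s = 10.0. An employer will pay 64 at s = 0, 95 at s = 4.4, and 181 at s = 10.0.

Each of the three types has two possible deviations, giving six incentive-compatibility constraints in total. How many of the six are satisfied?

5

Mid-ability (own payoff 95 − 22.5×4.4 = -4): to s=0 gives 64 → profitable ✗; to s=10.0 gives 181 − 22.5×10.0 = -44 → no gain ✓.
High-ability (own payoff 181 − 8.4×10.0 = 97): to s=0 gives 64 → no gain ✓; to s=4.4 gives 95 − 8.4×4.4 = 58.04 → no gain ✓.
Low-ability (own payoff 64): to s=4.4 gives 95 − 29.3×4.4 = -33.92 → no gain ✓; to s=10.0 gives 181 − 29.3×10.0 = -112 → no gain ✓.
5 of the 6 constraints hold; not an equilibrium.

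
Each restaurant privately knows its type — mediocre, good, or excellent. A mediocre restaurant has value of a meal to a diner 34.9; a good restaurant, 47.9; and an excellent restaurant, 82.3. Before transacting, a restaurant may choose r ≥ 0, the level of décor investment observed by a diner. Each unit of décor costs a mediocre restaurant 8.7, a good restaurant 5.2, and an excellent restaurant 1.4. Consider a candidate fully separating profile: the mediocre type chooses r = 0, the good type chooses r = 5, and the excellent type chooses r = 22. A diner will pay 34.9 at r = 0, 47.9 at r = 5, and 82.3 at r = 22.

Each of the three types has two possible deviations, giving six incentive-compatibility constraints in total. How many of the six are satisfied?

Good (own payoff 47.9 − 5.2×5 = 21.9): to r=0 gives 34.9 → profitable ✗; to r=22 gives 82.3 − 5.2×22 = -32.1 → no gain ✓.
Excellent (own payoff 82.3 − 1.4×22 = 51.5): to r=0 gives 34.9 → no gain ✓; to r=5 gives 47.9 − 1.4×5 = 40.9 → no gain ✓.
Mediocre (own payoff 34.9): to r=5 gives 47.9 − 8.7×5 = 4.4 → no gain ✓; to r=22 gives 82.3 − 8.7×22 = -109.1 → no gain ✓.
5 of the 6 constraints hold; not an equilibrium.

5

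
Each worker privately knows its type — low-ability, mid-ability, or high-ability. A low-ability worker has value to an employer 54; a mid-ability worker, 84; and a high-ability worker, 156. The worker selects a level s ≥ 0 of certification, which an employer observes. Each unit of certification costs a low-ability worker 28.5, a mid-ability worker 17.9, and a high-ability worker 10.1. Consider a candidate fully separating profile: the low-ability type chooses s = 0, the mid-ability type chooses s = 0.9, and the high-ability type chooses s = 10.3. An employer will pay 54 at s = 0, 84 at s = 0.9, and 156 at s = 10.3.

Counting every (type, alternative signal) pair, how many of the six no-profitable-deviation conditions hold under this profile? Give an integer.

Low-ability (own payoff 54): to s=0.9 gives 84 − 28.5×0.9 = 58.35 → profitable ✗; to s=10.3 gives 156 − 28.5×10.3 = -137.55 → no gain ✓.
High-ability (own payoff 156 − 10.1×10.3 = 51.97): to s=0 gives 54 → profitable ✗; to s=0.9 gives 84 − 10.1×0.9 = 74.91 → profitable ✗.
Mid-ability (own payoff 84 − 17.9×0.9 = 67.89): to s=0 gives 54 → no gain ✓; to s=10.3 gives 156 − 17.9×10.3 = -28.37 → no gain ✓.
3 of the 6 constraints hold; not an equilibrium.

3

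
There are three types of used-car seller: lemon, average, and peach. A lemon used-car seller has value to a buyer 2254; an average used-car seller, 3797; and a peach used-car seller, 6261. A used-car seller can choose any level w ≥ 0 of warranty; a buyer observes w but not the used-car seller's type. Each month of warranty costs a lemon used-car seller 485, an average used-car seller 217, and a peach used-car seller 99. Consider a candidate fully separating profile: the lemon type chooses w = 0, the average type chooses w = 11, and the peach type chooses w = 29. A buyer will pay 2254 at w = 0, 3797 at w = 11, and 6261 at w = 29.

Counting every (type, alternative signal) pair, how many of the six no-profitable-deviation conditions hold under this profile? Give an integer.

5

Average (own payoff 3797 − 217×11 = 1410): to w=0 gives 2254 → profitable ✗; to w=29 gives 6261 − 217×29 = -32 → no gain ✓.
Peach (own payoff 6261 − 99×29 = 3390): to w=0 gives 2254 → no gain ✓; to w=11 gives 3797 − 99×11 = 2708 → no gain ✓.
Lemon (own payoff 2254): to w=11 gives 3797 − 485×11 = -1538 → no gain ✓; to w=29 gives 6261 − 485×29 = -7804 → no gain ✓.
5 of the 6 constraints hold; not an equilibrium.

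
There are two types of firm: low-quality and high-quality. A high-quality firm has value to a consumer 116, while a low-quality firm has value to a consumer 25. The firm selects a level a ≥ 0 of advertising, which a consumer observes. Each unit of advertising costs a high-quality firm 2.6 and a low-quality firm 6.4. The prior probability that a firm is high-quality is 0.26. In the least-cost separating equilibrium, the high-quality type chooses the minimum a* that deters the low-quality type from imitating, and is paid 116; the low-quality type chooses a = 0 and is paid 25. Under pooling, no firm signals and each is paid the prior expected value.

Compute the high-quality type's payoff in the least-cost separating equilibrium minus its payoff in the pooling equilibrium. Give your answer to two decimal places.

30.37

Least-cost separating signal: a* solves 25 = 116 − 6.4·a*, so a* = (116 − 25)/6.4 ≈ 14.2188.
High-quality type's separating payoff: 116 − 2.6 × a* = 116 − 2.6 × (116 − 25)/6.4 = 116 − 236.6/6.4 ≈ 79.0313.
Pooling payoff: 0.26 × 116 + 0.74 × 25 = 48.66.
Difference: 79.0313 − 48.66 = 30.3713, i.e. 30.37 to two decimal places.
The high-quality type prefers to separate.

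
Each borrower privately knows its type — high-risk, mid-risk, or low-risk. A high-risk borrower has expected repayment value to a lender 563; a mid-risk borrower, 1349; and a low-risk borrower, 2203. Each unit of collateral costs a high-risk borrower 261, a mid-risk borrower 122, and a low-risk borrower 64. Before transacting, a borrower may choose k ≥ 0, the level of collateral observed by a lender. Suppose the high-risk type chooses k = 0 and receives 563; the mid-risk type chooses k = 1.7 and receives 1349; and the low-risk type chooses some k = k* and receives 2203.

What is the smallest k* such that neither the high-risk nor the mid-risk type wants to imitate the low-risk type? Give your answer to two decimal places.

Mid-risk type (on-path payoff 1349 − 122×1.7 = 1141.6) won't mimic when 1141.6 ≥ 2203 − 122·k*, i.e. k* ≥ 8.70.
High-risk type (on-path payoff 563) won't mimic when 563 ≥ 2203 − 261·k*, i.e. k* ≥ 6.28.
Both must hold, so k* = max(6.28, 8.70) = 8.70. The mid-risk type's constraint binds.

8.70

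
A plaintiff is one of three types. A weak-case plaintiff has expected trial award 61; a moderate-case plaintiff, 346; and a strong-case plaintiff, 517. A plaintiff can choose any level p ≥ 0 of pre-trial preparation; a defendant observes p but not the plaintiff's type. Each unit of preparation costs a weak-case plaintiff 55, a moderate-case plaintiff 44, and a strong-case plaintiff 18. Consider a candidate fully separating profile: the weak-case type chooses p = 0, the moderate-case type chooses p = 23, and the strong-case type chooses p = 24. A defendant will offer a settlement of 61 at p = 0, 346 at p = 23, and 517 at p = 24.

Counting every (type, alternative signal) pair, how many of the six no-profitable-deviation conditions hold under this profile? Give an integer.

4

Strong-case (own payoff 517 − 18×24 = 85): to p=0 gives 61 → no gain ✓; to p=23 gives 346 − 18×23 = -68 → no gain ✓.
Moderate-case (own payoff 346 − 44×23 = -666): to p=0 gives 61 → profitable ✗; to p=24 gives 517 − 44×24 = -539 → profitable ✗.
Weak-case (own payoff 61): to p=23 gives 346 − 55×23 = -919 → no gain ✓; to p=24 gives 517 − 55×24 = -803 → no gain ✓.
4 of the 6 constraints hold; not an equilibrium.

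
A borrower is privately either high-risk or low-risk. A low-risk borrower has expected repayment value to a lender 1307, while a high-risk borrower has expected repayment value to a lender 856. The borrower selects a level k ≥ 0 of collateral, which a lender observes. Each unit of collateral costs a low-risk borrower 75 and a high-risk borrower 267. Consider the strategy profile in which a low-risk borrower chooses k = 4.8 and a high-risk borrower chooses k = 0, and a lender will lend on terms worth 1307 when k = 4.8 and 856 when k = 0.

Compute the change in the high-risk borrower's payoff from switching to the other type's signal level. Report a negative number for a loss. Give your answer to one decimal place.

Playing k = 0 the high-risk borrower receives 856.
Deviating to k = 4.8 brings payment 1307 at cost 267 × 4.8 = 1281.6, netting 25.4.
Gain from deviating: 25.4 − 856 = -830.6.
The gain is negative, so the high-risk type's incentive-compatibility constraint is satisfied.

-830.6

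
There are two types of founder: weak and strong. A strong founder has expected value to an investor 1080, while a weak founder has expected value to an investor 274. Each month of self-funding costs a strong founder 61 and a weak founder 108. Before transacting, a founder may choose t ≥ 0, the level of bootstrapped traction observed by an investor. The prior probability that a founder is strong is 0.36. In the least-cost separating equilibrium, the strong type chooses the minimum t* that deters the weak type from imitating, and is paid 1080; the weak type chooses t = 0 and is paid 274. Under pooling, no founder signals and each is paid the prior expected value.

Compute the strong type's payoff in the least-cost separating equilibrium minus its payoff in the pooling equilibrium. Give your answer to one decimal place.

Least-cost separating signal: t* solves 274 = 1080 − 108·t*, so t* = (1080 − 274)/108 ≈ 7.4630.
Strong type's separating payoff: 1080 − 61 × t* = 1080 − 61 × (1080 − 274)/108 = 1080 − 49166/108 ≈ 624.759.
Pooling payoff: 0.36 × 1080 + 0.64 × 274 = 564.16.
Difference: 624.759 − 564.16 = 60.599, i.e. 60.6 to one decimal place.
The strong type prefers to separate.

60.6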